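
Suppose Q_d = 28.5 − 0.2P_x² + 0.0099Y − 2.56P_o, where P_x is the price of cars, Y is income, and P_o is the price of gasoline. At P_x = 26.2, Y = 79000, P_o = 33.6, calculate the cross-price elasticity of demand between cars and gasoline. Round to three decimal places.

Q_d = 28.5 − 0.2(26.2)² + 0.0099(79000) − 2.56(33.6) = 28.5 − 137.288 + 782.1 − 86.016 = 587.296.
∂Q_d/∂P_o = −2.56, so E_xy = -2.56·(33.6/587.296) ≈ -0.146.
E_xy < 0: the goods are complements.

-0.146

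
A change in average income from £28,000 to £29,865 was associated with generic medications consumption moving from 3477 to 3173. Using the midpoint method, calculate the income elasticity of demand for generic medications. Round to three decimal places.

%ΔQ = (3173 − 3477)/[(3477+3173)/2] = -304/3325 ≈ -0.0914.
%ΔY = (29,865 − 28,000)/[(28,000+29,865)/2] = 1865/28932.5 ≈ 0.0645.
E_I = %ΔQ/%ΔY ≈ -1.418.
E_I < 0: inferior good.

-1.418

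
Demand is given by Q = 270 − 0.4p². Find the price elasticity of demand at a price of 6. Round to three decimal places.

-0.113

At p = 6, Q = 255.6.
dQ/dp = −2·0.4·p = −4.8.
Point elasticity E = (dQ/dp)·(p/Q) = -4.8 × 6/255.6 ≈ -0.113.
|E| < 1, so demand is inelastic at this price.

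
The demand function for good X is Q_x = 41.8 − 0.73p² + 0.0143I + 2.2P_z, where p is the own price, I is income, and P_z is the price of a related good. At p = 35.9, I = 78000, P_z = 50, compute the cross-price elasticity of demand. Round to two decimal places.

Substituting, Q_x = 41.8 − 0.73(35.9)² + 0.0143(78000) + 2.2(50) = 41.8 − 940.8313 + 1115.4 + 110 = 326.3687.
∂Q_x/∂P_z = +2.2, so E_xy = 2.2·(50/326.3687) ≈ 0.34.
E_xy > 0: the goods are substitutes.

0.34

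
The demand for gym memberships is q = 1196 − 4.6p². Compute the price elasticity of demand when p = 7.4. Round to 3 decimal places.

-0.534

At p = 7.4, q = 944.104.
dq/dp = −2·4.6·p = −68.08.
Point elasticity E = (dq/dp)·(p/q) = -68.08 × 7.4/944.104 ≈ -0.534.
|E| < 1, so demand is inelastic at this price.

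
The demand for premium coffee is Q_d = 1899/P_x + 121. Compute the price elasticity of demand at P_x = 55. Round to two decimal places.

At P_x = 55, Q_d = 155.5273.
dQ_d/dP_x = −1899/P_x² = −0.6278.
Point elasticity E = (dQ_d/dP_x)·(P_x/Q_d) = -0.6278 × 55/155.5273 ≈ -0.22.
|E| < 1, so demand is inelastic at this price.

-0.22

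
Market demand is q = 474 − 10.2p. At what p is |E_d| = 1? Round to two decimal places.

23.24

For linear demand q = a − bp, E = −bp/(a − bp). |E| = 1 ⇒ bp = a − bp ⇒ p = a/(2b).
p = 474/(2·10.2) ≈ 23.24.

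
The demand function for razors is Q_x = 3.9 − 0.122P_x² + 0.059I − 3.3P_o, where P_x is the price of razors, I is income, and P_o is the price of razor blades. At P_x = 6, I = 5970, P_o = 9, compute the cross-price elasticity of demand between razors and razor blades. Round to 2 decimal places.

-0.09

Substituting, Q_x = 3.9 − 0.122(6)² + 0.059(5970) − 3.3(9) = 3.9 − 4.392 + 352.23 − 29.7 = 322.038.
∂Q_x/∂P_o = −3.3, so E_xy = -3.3·(9/322.038) ≈ -0.09.
E_xy < 0: the goods are complements.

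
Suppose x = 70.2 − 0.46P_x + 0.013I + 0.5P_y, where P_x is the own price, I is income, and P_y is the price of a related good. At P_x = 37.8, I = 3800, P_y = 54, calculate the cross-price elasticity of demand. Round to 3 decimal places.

0.209

Substituting, x = 70.2 − 0.46(37.8) + 0.013(3800) + 0.5(54) = 70.2 − 17.388 + 49.4 + 27 = 129.212.
∂x/∂P_y = +0.5, so E_xy = 0.5·(54/129.212) ≈ 0.209.
E_xy > 0: the goods are substitutes.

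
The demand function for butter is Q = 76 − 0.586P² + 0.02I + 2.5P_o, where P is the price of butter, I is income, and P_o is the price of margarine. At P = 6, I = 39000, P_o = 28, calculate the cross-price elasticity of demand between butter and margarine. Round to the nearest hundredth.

First evaluate Q: 76 − 0.586(6)² + 0.02(39000) + 2.5(28) = 76 − 21.096 + 780 + 70 = 904.904.
∂Q/∂P_o = +2.5, so E_xy = 2.5·(28/904.904) ≈ 0.08.
E_xy > 0: the goods are substitutes.

0.08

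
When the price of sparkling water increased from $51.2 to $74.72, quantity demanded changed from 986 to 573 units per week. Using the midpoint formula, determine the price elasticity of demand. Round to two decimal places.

-1.42

%Δq = (573 − 986)/[(986 + 573)/2] = -413/779.5 ≈ -0.5298.
%ΔP = (74.72 − 51.2)/[(51.2 + 74.72)/2] = 23.52/62.96 ≈ 0.3736.
Arc elasticity E = %Δq/%ΔP ≈ -0.5298/0.3736 ≈ -1.42.
|E| > 1: demand is elastic over this range.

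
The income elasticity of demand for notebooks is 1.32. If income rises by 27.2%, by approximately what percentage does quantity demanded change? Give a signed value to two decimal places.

35.90

%ΔQ ≈ E × %ΔI = (1.32) × (27.2%) ≈ 35.90%.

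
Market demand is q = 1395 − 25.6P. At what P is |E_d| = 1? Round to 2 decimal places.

For linear demand q = a − bP, E = −bP/(a − bP). |E| = 1 ⇒ bP = a − bP ⇒ P = a/(2b).
P = 1395/(2·25.6) ≈ 27.25.

27.25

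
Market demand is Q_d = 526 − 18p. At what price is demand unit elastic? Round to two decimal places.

For linear demand Q_d = a − bp, E = −bp/(a − bp). |E| = 1 ⇒ bp = a − bp ⇒ p = a/(2b).
p = 526/(2·18) ≈ 14.61.

14.61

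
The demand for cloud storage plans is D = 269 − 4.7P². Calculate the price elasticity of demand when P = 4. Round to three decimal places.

At P = 4, D = 193.8.
dD/dP = −2·4.7·P = −37.6.
Point elasticity E = (dD/dP)·(P/D) = -37.6 × 4/193.8 ≈ -0.776.
|E| < 1, so demand is inelastic at this price.

-0.776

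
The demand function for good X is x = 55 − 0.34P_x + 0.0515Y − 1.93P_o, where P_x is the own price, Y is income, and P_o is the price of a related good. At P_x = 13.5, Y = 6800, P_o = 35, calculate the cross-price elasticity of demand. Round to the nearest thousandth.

-0.203

Substituting, x = 55 − 0.34(13.5) + 0.0515(6800) − 1.93(35) = 55 − 4.59 + 350.2 − 67.55 = 333.06.
∂x/∂P_o = −1.93, so E_xy = -1.93·(35/333.06) ≈ -0.203.
E_xy < 0: the goods are complements.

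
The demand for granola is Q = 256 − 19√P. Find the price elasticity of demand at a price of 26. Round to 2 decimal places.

-0.30

At P = 26, Q = 159.1186.
dQ/dP = −19/(2√P) = −19/(2·5.099).
Point elasticity E = (dQ/dP)·(P/Q) = -1.8631 × 26/159.1186 ≈ -0.30.
|E| < 1, so demand is inelastic at this price.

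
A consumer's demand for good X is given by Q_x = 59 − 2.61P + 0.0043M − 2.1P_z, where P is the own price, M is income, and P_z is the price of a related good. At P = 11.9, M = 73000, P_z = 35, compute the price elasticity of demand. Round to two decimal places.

-0.12

Substituting, Q_x = 59 − 2.61(11.9) + 0.0043(73000) − 2.1(35) = 59 − 31.059 + 313.9 − 73.5 = 268.341.
∂Q_x/∂P = −2.61, so E_p = (−2.61)·(11.9/268.341) ≈ -0.12.
|E_p| < 1: demand is inelastic.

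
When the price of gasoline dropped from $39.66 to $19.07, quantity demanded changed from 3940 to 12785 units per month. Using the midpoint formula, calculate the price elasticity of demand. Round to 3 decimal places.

-1.508

%Δq = (12785 − 3940)/[(3940 + 12785)/2] = 8845/8362.5 ≈ 1.0577.
%Δp = (19.07 − 39.66)/[(39.66 + 19.07)/2] = -20.59/29.365 ≈ -0.7012.
Arc elasticity E = %Δq/%Δp ≈ 1.0577/-0.7012 ≈ -1.508.
|E| > 1: demand is elastic over this range.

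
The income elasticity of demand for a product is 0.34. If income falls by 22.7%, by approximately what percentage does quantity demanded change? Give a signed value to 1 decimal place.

%ΔQ ≈ E × %ΔI = (0.34) × (-22.7%) ≈ -7.7%.

-7.7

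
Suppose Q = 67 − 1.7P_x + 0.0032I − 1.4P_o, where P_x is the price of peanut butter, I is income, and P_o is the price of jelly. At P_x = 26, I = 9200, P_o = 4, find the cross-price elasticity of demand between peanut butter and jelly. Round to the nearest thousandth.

Evaluating quantity at (P_x, I, P_o) gives Q = 67 − 1.7(26) + 0.0032(9200) − 1.4(4) = 67 − 44.2 + 29.44 − 5.6 = 46.64.
∂Q/∂P_o = −1.4, so E_xy = -1.4·(4/46.64) ≈ -0.120.
E_xy < 0: the goods are complements.

-0.120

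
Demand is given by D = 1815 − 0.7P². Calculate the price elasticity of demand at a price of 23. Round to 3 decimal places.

At P = 23, D = 1444.7.
dD/dP = −2·0.7·P = −32.2.
Point elasticity E = (dD/dP)·(P/D) = -32.2 × 23/1444.7 ≈ -0.513.
|E| < 1, so demand is inelastic at this price.

-0.513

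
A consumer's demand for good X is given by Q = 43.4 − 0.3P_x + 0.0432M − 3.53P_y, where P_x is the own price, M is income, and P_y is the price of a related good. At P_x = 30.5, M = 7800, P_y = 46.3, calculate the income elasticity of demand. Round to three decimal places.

At the given point, Q = 43.4 − 0.3(30.5) + 0.0432(7800) − 3.53(46.3) = 43.4 − 9.15 + 336.96 − 163.439 = 207.771.
∂Q/∂M = +0.0432, so E_I = 0.0432·(7800/207.771) ≈ 1.622.
E_I > 1: normal good (luxury).

1.622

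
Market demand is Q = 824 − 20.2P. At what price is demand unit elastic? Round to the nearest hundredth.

For linear demand Q = a − bP, E = −bP/(a − bP). |E| = 1 ⇒ bP = a − bP ⇒ P = a/(2b).
P = 824/(2·20.2) ≈ 20.40.

20.40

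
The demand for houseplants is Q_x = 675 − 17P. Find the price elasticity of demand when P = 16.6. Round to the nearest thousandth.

At P = 16.6, Q_x = 392.8.
dQ_x/dP = −17.
Point elasticity E = (dQ_x/dP)·(P/Q_x) = -17 × 16.6/392.8 ≈ -0.718.
|E| < 1, so demand is inelastic at this price.

-0.718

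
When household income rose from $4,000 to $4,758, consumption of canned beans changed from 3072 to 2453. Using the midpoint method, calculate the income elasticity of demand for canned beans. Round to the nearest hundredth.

-1.29

%ΔQ = (2453 − 3072)/[(3072+2453)/2] = -619/2762.5 ≈ -0.2241.
%ΔI = (4,758 − 4,000)/[(4,000+4,758)/2] = 758/4379 ≈ 0.1731.
E_I = %ΔQ/%ΔI ≈ -1.29.
E_I < 0: inferior good.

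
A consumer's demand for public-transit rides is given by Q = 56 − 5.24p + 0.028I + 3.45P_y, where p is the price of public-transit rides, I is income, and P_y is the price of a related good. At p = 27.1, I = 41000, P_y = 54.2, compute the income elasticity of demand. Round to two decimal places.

0.92

Evaluating quantity at (p, I, P_y) gives Q = 56 − 5.24(27.1) + 0.028(41000) + 3.45(54.2) = 56 − 142.004 + 1148 + 186.99 = 1248.986.
∂Q/∂I = +0.028, so E_I = 0.028·(41000/1248.986) ≈ 0.92.
E_I ∈ (0,1): normal good (necessity).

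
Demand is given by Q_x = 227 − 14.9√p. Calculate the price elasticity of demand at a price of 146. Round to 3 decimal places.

-1.917

At p = 146, Q_x = 46.9626.
dQ_x/dp = −14.9/(2√p) = −14.9/(2·12.083).
Point elasticity E = (dQ_x/dp)·(p/Q_x) = -0.6166 × 146/46.9626 ≈ -1.917.
|E| > 1, so demand is elastic at this price.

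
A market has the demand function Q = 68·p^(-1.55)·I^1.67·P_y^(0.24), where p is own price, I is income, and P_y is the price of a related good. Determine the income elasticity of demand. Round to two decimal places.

For a Cobb–Douglas (constant-elasticity) form Q = A·I^α·…, the elasticity with respect to I equals the exponent α at every point.
Here the exponent on I is 1.67, so the income elasticity of demand is 1.67.

1.67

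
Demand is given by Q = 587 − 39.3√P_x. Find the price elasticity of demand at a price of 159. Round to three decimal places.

At P_x = 159, Q = 91.4459.
dQ/dP_x = −39.3/(2√P_x) = −39.3/(2·12.6095).
Point elasticity E = (dQ/dP_x)·(P_x/Q) = -1.5583 × 159/91.4459 ≈ -2.710.
|E| > 1, so demand is elastic at this price.

-2.710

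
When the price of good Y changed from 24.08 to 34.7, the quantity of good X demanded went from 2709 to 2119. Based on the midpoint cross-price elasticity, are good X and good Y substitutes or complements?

%ΔQ_x = (2119 − 2709)/[(2709+2119)/2] = -590/2414 ≈ -0.2444.
%ΔP_y = (34.7 − 24.08)/[(24.08+34.7)/2] ≈ 0.3613.
E_xy = -0.2444/0.3613 ≈ -0.676.
E_xy < 0, so the goods are complements.

complements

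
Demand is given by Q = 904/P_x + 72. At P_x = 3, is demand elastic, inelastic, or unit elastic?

At P_x = 3, Q = 373.3333.
dQ/dP_x = −904/P_x² = −100.4444.
Point elasticity E = (dQ/dP_x)·(P_x/Q) = -100.4444 × 3/373.3333 ≈ -0.807.
|E| ≈ 0.807 < 1, so demand is inelastic.

inelastic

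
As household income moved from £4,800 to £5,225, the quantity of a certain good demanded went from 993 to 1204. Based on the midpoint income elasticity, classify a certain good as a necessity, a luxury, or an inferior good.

luxury

%ΔQ = (1204 − 993)/[(993+1204)/2] = 211/1098.5 ≈ 0.1921.
%ΔY = (5,225 − 4,800)/[(4,800+5,225)/2] = 425/5012.5 ≈ 0.0848.
E_I = %ΔQ/%ΔY ≈ 2.265.
E_I > 1: normal good (luxury).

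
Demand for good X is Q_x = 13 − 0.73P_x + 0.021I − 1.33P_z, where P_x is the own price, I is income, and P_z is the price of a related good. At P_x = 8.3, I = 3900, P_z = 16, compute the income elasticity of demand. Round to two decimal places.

First evaluate Q_x: 13 − 0.73(8.3) + 0.021(3900) − 1.33(16) = 13 − 6.059 + 81.9 − 21.28 = 67.561.
∂Q_x/∂I = +0.021, so E_I = 0.021·(3900/67.561) ≈ 1.21.
E_I > 1: normal good (luxury).

1.21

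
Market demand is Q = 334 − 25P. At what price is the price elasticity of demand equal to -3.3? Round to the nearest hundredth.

10.25

Set −bP/(a − bP) = −3.3 ⇒ bP = 3.3(a − bP) ⇒ bP(1+3.3) = 3.3·a.
P = 3.3·334/(25·4.3) ≈ 10.25.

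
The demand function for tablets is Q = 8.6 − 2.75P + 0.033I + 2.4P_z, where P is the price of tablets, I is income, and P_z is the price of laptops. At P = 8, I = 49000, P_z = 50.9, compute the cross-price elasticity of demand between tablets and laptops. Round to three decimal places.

At the given point, Q = 8.6 − 2.75(8) + 0.033(49000) + 2.4(50.9) = 8.6 − 22 + 1617 + 122.16 = 1725.76.
∂Q/∂P_z = +2.4, so E_xy = 2.4·(50.9/1725.76) ≈ 0.071.
E_xy > 0: the goods are substitutes.

0.071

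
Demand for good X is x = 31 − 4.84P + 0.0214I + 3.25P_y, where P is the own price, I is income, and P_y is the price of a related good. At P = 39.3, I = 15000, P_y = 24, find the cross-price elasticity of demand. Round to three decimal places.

Evaluating quantity at (P, I, P_y) gives x = 31 − 4.84(39.3) + 0.0214(15000) + 3.25(24) = 31 − 190.212 + 321 + 78 = 239.788.
∂x/∂P_y = +3.25, so E_xy = 3.25·(24/239.788) ≈ 0.325.
E_xy > 0: the goods are substitutes.

0.325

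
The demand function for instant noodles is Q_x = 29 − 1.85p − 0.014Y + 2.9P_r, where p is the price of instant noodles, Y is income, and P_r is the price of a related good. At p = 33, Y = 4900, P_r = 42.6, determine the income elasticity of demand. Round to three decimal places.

-2.997

Evaluating quantity at (p, Y, P_r) gives Q_x = 29 − 1.85(33) − 0.014(4900) + 2.9(42.6) = 29 − 61.05 − 68.6 + 123.54 = 22.89.
∂Q_x/∂Y = −0.014, so E_I = -0.014·(4900/22.89) ≈ -2.997.
E_I < 0: inferior good.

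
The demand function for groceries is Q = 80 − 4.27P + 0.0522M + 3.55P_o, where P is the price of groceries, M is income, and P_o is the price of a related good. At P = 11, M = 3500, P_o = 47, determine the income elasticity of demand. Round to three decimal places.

Q = 80 − 4.27(11) + 0.0522(3500) + 3.55(47) = 80 − 46.97 + 182.7 + 166.85 = 382.58.
∂Q/∂M = +0.0522, so E_I = 0.0522·(3500/382.58) ≈ 0.478.
E_I ∈ (0,1): normal good (necessity).

0.478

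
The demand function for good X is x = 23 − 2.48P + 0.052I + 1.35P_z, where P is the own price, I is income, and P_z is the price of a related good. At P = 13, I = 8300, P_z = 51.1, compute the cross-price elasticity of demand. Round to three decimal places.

Substituting, x = 23 − 2.48(13) + 0.052(8300) + 1.35(51.1) = 23 − 32.24 + 431.6 + 68.985 = 491.345.
∂x/∂P_z = +1.35, so E_xy = 1.35·(51.1/491.345) ≈ 0.140.
E_xy > 0: the goods are substitutes.

0.140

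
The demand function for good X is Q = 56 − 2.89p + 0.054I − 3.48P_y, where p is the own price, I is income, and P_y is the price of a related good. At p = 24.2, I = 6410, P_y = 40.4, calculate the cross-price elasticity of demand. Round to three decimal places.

At the given point, Q = 56 − 2.89(24.2) + 0.054(6410) − 3.48(40.4) = 56 − 69.938 + 346.14 − 140.592 = 191.61.
∂Q/∂P_y = −3.48, so E_xy = -3.48·(40.4/191.61) ≈ -0.734.
E_xy < 0: the goods are complements.

-0.734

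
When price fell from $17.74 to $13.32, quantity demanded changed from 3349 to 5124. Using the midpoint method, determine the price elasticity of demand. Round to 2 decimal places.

%ΔQ = (5124 − 3349)/[(3349 + 5124)/2] = 1775/4236.5 ≈ 0.4190.
%Δp = (13.32 − 17.74)/[(17.74 + 13.32)/2] = -4.42/15.53 ≈ -0.2846.
Arc elasticity E = %ΔQ/%Δp ≈ 0.4190/-0.2846 ≈ -1.47.
|E| > 1: demand is elastic over this range.

-1.47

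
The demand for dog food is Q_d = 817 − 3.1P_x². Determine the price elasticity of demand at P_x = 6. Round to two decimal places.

-0.32

At P_x = 6, Q_d = 705.4.
dQ_d/dP_x = −2·3.1·P_x = −37.2.
Point elasticity E = (dQ_d/dP_x)·(P_x/Q_d) = -37.2 × 6/705.4 ≈ -0.32.
|E| < 1, so demand is inelastic at this price.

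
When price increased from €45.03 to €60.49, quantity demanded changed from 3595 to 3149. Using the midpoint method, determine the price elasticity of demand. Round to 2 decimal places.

-0.45

%Δq = (3149 − 3595)/[(3595 + 3149)/2] = -446/3372 ≈ -0.1323.
%ΔP = (60.49 − 45.03)/[(45.03 + 60.49)/2] = 15.46/52.76 ≈ 0.2930.
Arc elasticity E = %Δq/%ΔP ≈ -0.1323/0.2930 ≈ -0.45.
|E| < 1: demand is inelastic over this range.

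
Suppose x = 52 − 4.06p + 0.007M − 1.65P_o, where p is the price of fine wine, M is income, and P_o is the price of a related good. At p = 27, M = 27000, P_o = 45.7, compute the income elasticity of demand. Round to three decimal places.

Substituting, x = 52 − 4.06(27) + 0.007(27000) − 1.65(45.7) = 52 − 109.62 + 189 − 75.405 = 55.975.
∂x/∂M = +0.007, so E_I = 0.007·(27000/55.975) ≈ 3.377.
E_I > 1: normal good (luxury).

3.377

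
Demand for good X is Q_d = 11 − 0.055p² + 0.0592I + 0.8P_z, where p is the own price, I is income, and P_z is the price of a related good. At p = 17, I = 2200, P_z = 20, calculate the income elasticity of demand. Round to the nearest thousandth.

Substituting, Q_d = 11 − 0.055(17)² + 0.0592(2200) + 0.8(20) = 11 − 15.895 + 130.24 + 16 = 141.345.
∂Q_d/∂I = +0.0592, so E_I = 0.0592·(2200/141.345) ≈ 0.921.
E_I ∈ (0,1): normal good (necessity).

0.921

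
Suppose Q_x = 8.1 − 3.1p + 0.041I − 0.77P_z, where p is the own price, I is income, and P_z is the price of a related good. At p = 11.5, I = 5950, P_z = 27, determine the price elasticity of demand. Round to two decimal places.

Substituting, Q_x = 8.1 − 3.1(11.5) + 0.041(5950) − 0.77(27) = 8.1 − 35.65 + 243.95 − 20.79 = 195.61.
∂Q_x/∂p = −3.1, so E_p = (−3.1)·(11.5/195.61) ≈ -0.18.
|E_p| < 1: demand is inelastic.

-0.18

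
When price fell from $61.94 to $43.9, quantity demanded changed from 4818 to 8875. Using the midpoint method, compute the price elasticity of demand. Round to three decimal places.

-1.738

%Δq = (8875 − 4818)/[(4818 + 8875)/2] = 4057/6846.5 ≈ 0.5926.
%ΔP = (43.9 − 61.94)/[(61.94 + 43.9)/2] = -18.04/52.92 ≈ -0.3409.
Arc elasticity E = %Δq/%ΔP ≈ 0.5926/-0.3409 ≈ -1.738.
|E| > 1: demand is elastic over this range.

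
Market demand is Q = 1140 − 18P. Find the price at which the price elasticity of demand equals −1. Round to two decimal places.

For linear demand Q = a − bP, E = −bP/(a − bP). |E| = 1 ⇒ bP = a − bP ⇒ P = a/(2b).
P = 1140/(2·18) ≈ 31.67.

31.67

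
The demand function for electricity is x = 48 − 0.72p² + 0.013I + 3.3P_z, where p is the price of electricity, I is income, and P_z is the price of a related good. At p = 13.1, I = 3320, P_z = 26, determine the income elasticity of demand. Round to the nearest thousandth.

0.808

x = 48 − 0.72(13.1)² + 0.013(3320) + 3.3(26) = 48 − 123.5592 + 43.16 + 85.8 = 53.4008.
∂x/∂I = +0.013, so E_I = 0.013·(3320/53.4008) ≈ 0.808.
E_I ∈ (0,1): normal good (necessity).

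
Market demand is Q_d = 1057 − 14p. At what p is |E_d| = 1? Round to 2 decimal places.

For linear demand Q_d = a − bp, E = −bp/(a − bp). |E| = 1 ⇒ bp = a − bp ⇒ p = a/(2b).
p = 1057/(2·14) = 37.75.

37.75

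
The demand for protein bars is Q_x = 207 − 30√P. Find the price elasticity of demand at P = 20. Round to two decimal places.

-0.92

At P = 20, Q_x = 72.8359.
dQ_x/dP = −30/(2√P) = −30/(2·4.4721).
Point elasticity E = (dQ_x/dP)·(P/Q_x) = -3.3541 × 20/72.8359 ≈ -0.92.
|E| < 1, so demand is inelastic at this price.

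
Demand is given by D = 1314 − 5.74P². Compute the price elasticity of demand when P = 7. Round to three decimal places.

-0.545

At P = 7, D = 1032.74.
dD/dP = −2·5.74·P = −80.36.
Point elasticity E = (dD/dP)·(P/D) = -80.36 × 7/1032.74 ≈ -0.545.
|E| < 1, so demand is inelastic at this price.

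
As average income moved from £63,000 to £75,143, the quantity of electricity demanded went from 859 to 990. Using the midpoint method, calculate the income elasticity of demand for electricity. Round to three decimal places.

%ΔQ = (990 − 859)/[(859+990)/2] = 131/924.5 ≈ 0.1417.
%ΔI = (75,143 − 63,000)/[(63,000+75,143)/2] = 12143/69071.5 ≈ 0.1758.
E_I = %ΔQ/%ΔI ≈ 0.806.
E_I ∈ (0,1): normal good (necessity).

0.806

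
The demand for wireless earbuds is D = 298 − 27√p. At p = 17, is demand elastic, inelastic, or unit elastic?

inelastic

At p = 17, D = 186.6761.
dD/dp = −27/(2√p) = −27/(2·4.1231).
Point elasticity E = (dD/dp)·(p/D) = -3.2742 × 17/186.6761 ≈ -0.298.
|E| ≈ 0.298 < 1, so demand is inelastic.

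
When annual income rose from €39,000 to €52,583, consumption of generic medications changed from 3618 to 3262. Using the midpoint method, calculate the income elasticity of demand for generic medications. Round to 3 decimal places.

-0.349

%ΔQ = (3262 − 3618)/[(3618+3262)/2] = -356/3440 ≈ -0.1035.
%ΔI = (52,583 − 39,000)/[(39,000+52,583)/2] = 13583/45791.5 ≈ 0.2966.
E_I = %ΔQ/%ΔI ≈ -0.349.
E_I < 0: inferior good.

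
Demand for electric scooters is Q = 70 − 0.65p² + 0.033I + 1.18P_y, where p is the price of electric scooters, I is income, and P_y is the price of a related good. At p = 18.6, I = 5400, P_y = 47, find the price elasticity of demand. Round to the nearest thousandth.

-5.708

Substituting, Q = 70 − 0.65(18.6)² + 0.033(5400) + 1.18(47) = 70 − 224.874 + 178.2 + 55.46 = 78.786.
∂Q/∂p = −2·0.65·p = -24.18, so E_p = -24.18·(18.6/78.786) ≈ -5.708.
|E_p| > 1: demand is elastic.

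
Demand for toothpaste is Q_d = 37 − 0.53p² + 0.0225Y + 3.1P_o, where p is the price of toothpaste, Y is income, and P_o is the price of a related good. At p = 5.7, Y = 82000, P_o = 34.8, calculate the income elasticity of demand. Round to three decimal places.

0.935

Substituting, Q_d = 37 − 0.53(5.7)² + 0.0225(82000) + 3.1(34.8) = 37 − 17.2197 + 1845 + 107.88 = 1972.6603.
∂Q_d/∂Y = +0.0225, so E_I = 0.0225·(82000/1972.6603) ≈ 0.935.
E_I ∈ (0,1): normal good (necessity).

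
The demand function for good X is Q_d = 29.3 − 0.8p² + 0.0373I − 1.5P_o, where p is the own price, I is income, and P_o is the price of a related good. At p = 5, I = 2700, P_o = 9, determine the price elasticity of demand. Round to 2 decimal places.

-0.41

Q_d = 29.3 − 0.8(5)² + 0.0373(2700) − 1.5(9) = 29.3 − 20 + 100.71 − 13.5 = 96.51.
∂Q_d/∂p = −2·0.8·p = -8, so E_p = -8·(5/96.51) ≈ -0.41.
|E_p| < 1: demand is inelastic.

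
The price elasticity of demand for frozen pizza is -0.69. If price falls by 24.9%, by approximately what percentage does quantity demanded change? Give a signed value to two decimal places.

%ΔQ ≈ E × %ΔP = (-0.69) × (-24.9%) ≈ 17.18%.

17.18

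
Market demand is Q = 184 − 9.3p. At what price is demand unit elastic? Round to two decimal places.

For linear demand Q = a − bp, E = −bp/(a − bp). |E| = 1 ⇒ bp = a − bp ⇒ p = a/(2b).
p = 184/(2·9.3) ≈ 9.89.

9.89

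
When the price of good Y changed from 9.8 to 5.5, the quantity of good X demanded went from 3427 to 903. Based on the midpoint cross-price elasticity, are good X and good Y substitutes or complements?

%ΔQ_x = (903 − 3427)/[(3427+903)/2] = -2524/2165 ≈ -1.1658.
%ΔP_y = (5.5 − 9.8)/[(9.8+5.5)/2] ≈ -0.5621.
E_xy = -1.1658/-0.5621 ≈ 2.074.
E_xy > 0, so the goods are substitutes.

substitutes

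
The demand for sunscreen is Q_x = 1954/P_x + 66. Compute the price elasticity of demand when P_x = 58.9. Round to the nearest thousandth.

At P_x = 58.9, Q_x = 99.1749.
dQ_x/dP_x = −1954/P_x² = −0.5632.
Point elasticity E = (dQ_x/dP_x)·(P_x/Q_x) = -0.5632 × 58.9/99.1749 ≈ -0.335.
|E| < 1, so demand is inelastic at this price.

-0.335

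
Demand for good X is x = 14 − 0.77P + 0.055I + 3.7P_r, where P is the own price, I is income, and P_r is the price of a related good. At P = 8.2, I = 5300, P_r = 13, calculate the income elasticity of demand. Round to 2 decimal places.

x = 14 − 0.77(8.2) + 0.055(5300) + 3.7(13) = 14 − 6.314 + 291.5 + 48.1 = 347.286.
∂x/∂I = +0.055, so E_I = 0.055·(5300/347.286) ≈ 0.84.
E_I ∈ (0,1): normal good (necessity).

0.84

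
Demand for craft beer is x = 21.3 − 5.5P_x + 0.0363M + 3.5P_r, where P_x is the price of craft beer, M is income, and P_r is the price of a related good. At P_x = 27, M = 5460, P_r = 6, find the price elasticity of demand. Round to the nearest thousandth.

x = 21.3 − 5.5(27) + 0.0363(5460) + 3.5(6) = 21.3 − 148.5 + 198.198 + 21 = 91.998.
∂x/∂P_x = −5.5, so E_p = (−5.5)·(27/91.998) ≈ -1.614.
|E_p| > 1: demand is elastic.

-1.614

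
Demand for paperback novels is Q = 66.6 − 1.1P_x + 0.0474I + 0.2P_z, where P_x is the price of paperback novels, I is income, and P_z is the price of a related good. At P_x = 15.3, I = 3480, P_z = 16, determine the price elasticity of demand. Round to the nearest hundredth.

-0.08

Substituting, Q = 66.6 − 1.1(15.3) + 0.0474(3480) + 0.2(16) = 66.6 − 16.83 + 164.952 + 3.2 = 217.922.
∂Q/∂P_x = −1.1, so E_p = (−1.1)·(15.3/217.922) ≈ -0.08.
|E_p| < 1: demand is inelastic.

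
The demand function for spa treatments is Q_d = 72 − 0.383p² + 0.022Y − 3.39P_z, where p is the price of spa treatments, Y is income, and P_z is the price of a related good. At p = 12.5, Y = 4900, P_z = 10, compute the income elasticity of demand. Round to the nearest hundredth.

1.25

At the given point, Q_d = 72 − 0.383(12.5)² + 0.022(4900) − 3.39(10) = 72 − 59.8438 + 107.8 − 33.9 = 86.0563.
∂Q_d/∂Y = +0.022, so E_I = 0.022·(4900/86.0563) ≈ 1.25.
E_I > 1: normal good (luxury).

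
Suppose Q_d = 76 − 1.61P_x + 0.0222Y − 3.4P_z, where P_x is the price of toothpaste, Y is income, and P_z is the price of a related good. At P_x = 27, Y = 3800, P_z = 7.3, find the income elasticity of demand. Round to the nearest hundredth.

First evaluate Q_d: 76 − 1.61(27) + 0.0222(3800) − 3.4(7.3) = 76 − 43.47 + 84.36 − 24.82 = 92.07.
∂Q_d/∂Y = +0.0222, so E_I = 0.0222·(3800/92.07) ≈ 0.92.
E_I ∈ (0,1): normal good (necessity).

0.92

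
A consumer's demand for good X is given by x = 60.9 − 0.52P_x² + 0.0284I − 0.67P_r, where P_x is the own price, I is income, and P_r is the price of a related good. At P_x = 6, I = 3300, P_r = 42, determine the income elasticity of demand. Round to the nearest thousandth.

0.870

First evaluate x: 60.9 − 0.52(6)² + 0.0284(3300) − 0.67(42) = 60.9 − 18.72 + 93.72 − 28.14 = 107.76.
∂x/∂I = +0.0284, so E_I = 0.0284·(3300/107.76) ≈ 0.870.
E_I ∈ (0,1): normal good (necessity).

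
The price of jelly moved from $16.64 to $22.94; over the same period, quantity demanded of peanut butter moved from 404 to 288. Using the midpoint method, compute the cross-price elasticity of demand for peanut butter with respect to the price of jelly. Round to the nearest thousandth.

%ΔQ_x = (288 − 404)/[(404+288)/2] = -116/346 ≈ -0.3353.
%ΔP_y = (22.94 − 16.64)/[(16.64+22.94)/2] ≈ 0.3183.
E_xy = -0.3353/0.3183 ≈ -1.053.
E_xy < 0, so peanut butter and jelly are complements.

-1.053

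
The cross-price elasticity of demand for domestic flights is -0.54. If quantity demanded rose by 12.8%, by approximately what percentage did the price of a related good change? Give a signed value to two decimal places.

%ΔQ ≈ E × %ΔP_y ⇒ %ΔP_y = %ΔQ / E = (12.8%)/(-0.54) ≈ -23.70%.

-23.70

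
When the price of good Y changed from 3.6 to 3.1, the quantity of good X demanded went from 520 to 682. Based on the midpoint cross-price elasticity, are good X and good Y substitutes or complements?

%ΔQ_x = (682 − 520)/[(520+682)/2] = 162/601 ≈ 0.2696.
%ΔP_y = (3.1 − 3.6)/[(3.6+3.1)/2] ≈ -0.1493.
E_xy = 0.2696/-0.1493 ≈ -1.806.
E_xy < 0, so the goods are complements.

complements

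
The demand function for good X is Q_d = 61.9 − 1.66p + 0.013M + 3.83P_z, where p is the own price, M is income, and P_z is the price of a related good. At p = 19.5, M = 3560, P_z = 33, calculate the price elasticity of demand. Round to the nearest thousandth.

-0.160

Q_d = 61.9 − 1.66(19.5) + 0.013(3560) + 3.83(33) = 61.9 − 32.37 + 46.28 + 126.39 = 202.2.
∂Q_d/∂p = −1.66, so E_p = (−1.66)·(19.5/202.2) ≈ -0.160.
|E_p| < 1: demand is inelastic.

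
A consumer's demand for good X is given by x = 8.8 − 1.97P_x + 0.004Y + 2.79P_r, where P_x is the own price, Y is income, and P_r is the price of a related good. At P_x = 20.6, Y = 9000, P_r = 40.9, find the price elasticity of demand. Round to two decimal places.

-0.34

Substituting, x = 8.8 − 1.97(20.6) + 0.004(9000) + 2.79(40.9) = 8.8 − 40.582 + 36 + 114.111 = 118.329.
∂x/∂P_x = −1.97, so E_p = (−1.97)·(20.6/118.329) ≈ -0.34.
|E_p| < 1: demand is inelastic.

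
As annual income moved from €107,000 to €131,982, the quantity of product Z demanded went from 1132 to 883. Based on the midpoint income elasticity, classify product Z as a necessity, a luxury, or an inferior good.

inferior

%ΔQ = (883 − 1132)/[(1132+883)/2] = -249/1007.5 ≈ -0.2471.
%ΔI = (131,982 − 107,000)/[(107,000+131,982)/2] = 24982/119491 ≈ 0.2091.
E_I = %ΔQ/%ΔI ≈ -1.182.
E_I < 0: inferior good.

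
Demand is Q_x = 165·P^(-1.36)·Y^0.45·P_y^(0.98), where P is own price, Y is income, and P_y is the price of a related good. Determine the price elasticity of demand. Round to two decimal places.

For a Cobb–Douglas (constant-elasticity) form Q_x = A·P^α·…, the elasticity with respect to P equals the exponent α at every point.
Here the exponent on P is -1.36, so the price elasticity of demand is -1.36.

-1.36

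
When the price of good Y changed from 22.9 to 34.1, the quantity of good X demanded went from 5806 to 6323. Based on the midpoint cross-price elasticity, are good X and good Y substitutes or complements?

%ΔQ_x = (6323 − 5806)/[(5806+6323)/2] = 517/6064.5 ≈ 0.0853.
%ΔP_y = (34.1 − 22.9)/[(22.9+34.1)/2] ≈ 0.3930.
E_xy = 0.0853/0.3930 ≈ 0.217.
E_xy > 0, so the goods are substitutes.

substitutes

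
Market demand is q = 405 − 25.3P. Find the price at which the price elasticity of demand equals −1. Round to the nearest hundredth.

For linear demand q = a − bP, E = −bP/(a − bP). |E| = 1 ⇒ bP = a − bP ⇒ P = a/(2b).
P = 405/(2·25.3) ≈ 8.00.

8.00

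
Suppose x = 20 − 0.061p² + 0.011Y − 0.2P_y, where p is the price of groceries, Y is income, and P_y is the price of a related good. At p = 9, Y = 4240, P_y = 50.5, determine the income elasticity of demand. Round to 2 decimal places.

Evaluating quantity at (p, Y, P_y) gives x = 20 − 0.061(9)² + 0.011(4240) − 0.2(50.5) = 20 − 4.941 + 46.64 − 10.1 = 51.599.
∂x/∂Y = +0.011, so E_I = 0.011·(4240/51.599) ≈ 0.90.
E_I ∈ (0,1): normal good (necessity).

0.90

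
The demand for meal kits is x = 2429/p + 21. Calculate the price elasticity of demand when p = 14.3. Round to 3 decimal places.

-0.890

At p = 14.3, x = 190.8601.
dx/dp = −2429/p² = −11.8783.
Point elasticity E = (dx/dp)·(p/x) = -11.8783 × 14.3/190.8601 ≈ -0.890.
|E| < 1, so demand is inelastic at this price.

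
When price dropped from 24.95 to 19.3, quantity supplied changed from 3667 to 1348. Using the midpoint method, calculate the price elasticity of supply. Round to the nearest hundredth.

3.62

%Δq = (1348 − 3667)/[(3667 + 1348)/2] = -2319/2507.5 ≈ -0.9248.
%Δp = (19.3 − 24.95)/[(24.95 + 19.3)/2] = -5.65/22.125 ≈ -0.2554.
Arc elasticity E = %Δq/%Δp ≈ -0.9248/-0.2554 ≈ 3.62.
|E| > 1: supply is elastic over this range.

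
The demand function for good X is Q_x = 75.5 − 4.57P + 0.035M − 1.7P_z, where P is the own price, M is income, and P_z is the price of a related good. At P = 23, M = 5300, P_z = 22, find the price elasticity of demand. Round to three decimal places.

-0.887

Evaluating quantity at (P, M, P_z) gives Q_x = 75.5 − 4.57(23) + 0.035(5300) − 1.7(22) = 75.5 − 105.11 + 185.5 − 37.4 = 118.49.
∂Q_x/∂P = −4.57, so E_p = (−4.57)·(23/118.49) ≈ -0.887.
|E_p| < 1: demand is inelastic.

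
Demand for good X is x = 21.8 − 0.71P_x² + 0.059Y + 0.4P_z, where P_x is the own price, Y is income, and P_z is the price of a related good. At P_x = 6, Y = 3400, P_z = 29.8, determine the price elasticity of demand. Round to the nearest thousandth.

-0.245

x = 21.8 − 0.71(6)² + 0.059(3400) + 0.4(29.8) = 21.8 − 25.56 + 200.6 + 11.92 = 208.76.
∂x/∂P_x = −2·0.71·P_x = -8.52, so E_p = -8.52·(6/208.76) ≈ -0.245.
|E_p| < 1: demand is inelastic.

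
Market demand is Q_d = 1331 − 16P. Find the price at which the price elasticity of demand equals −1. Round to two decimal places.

41.59

For linear demand Q_d = a − bP, E = −bP/(a − bP). |E| = 1 ⇒ bP = a − bP ⇒ P = a/(2b).
P = 1331/(2·16) ≈ 41.59.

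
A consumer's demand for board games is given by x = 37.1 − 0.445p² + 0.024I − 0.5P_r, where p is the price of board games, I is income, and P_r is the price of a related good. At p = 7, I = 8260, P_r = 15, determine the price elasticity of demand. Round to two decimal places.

-0.21

First evaluate x: 37.1 − 0.445(7)² + 0.024(8260) − 0.5(15) = 37.1 − 21.805 + 198.24 − 7.5 = 206.035.
∂x/∂p = −2·0.445·p = -6.23, so E_p = -6.23·(7/206.035) ≈ -0.21.
|E_p| < 1: demand is inelastic.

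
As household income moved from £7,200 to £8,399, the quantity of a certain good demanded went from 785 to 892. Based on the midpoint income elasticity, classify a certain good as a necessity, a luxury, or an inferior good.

%ΔQ = (892 − 785)/[(785+892)/2] = 107/838.5 ≈ 0.1276.
%ΔY = (8,399 − 7,200)/[(7,200+8,399)/2] = 1199/7799.5 ≈ 0.1537.
E_I = %ΔQ/%ΔY ≈ 0.830.
E_I ∈ (0,1): normal good (necessity).

necessity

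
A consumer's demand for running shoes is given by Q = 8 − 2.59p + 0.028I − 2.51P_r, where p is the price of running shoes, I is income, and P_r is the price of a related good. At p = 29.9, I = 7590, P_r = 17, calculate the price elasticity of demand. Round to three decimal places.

First evaluate Q: 8 − 2.59(29.9) + 0.028(7590) − 2.51(17) = 8 − 77.441 + 212.52 − 42.67 = 100.409.
∂Q/∂p = −2.59, so E_p = (−2.59)·(29.9/100.409) ≈ -0.771.
|E_p| < 1: demand is inelastic.

-0.771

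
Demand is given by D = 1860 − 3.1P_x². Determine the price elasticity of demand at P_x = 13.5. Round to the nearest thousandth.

At P_x = 13.5, D = 1295.025.
dD/dP_x = −2·3.1·P_x = −83.7.
Point elasticity E = (dD/dP_x)·(P_x/D) = -83.7 × 13.5/1295.025 ≈ -0.873.
|E| < 1, so demand is inelastic at this price.

-0.873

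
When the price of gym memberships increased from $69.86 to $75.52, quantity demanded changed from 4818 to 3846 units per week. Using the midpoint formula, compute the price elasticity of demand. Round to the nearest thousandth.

-2.882

%ΔQ = (3846 − 4818)/[(4818 + 3846)/2] = -972/4332 ≈ -0.2244.
%ΔP = (75.52 − 69.86)/[(69.86 + 75.52)/2] = 5.66/72.69 ≈ 0.0779.
Arc elasticity E = %ΔQ/%ΔP ≈ -0.2244/0.0779 ≈ -2.882.
|E| > 1: demand is elastic over this range.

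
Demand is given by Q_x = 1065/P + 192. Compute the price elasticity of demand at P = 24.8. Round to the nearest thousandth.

At P = 24.8, Q_x = 234.9435.
dQ_x/dP = −1065/P² = −1.7316.
Point elasticity E = (dQ_x/dP)·(P/Q_x) = -1.7316 × 24.8/234.9435 ≈ -0.183.
|E| < 1, so demand is inelastic at this price.

-0.183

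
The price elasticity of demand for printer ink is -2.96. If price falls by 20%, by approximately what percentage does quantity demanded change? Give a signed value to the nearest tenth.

59.2

%ΔQ ≈ E × %ΔP = (-2.96) × (-20%) = 59.2%.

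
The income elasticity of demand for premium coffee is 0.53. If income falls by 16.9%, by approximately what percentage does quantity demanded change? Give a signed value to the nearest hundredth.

-8.96

%ΔQ ≈ E × %ΔI = (0.53) × (-16.9%) ≈ -8.96%.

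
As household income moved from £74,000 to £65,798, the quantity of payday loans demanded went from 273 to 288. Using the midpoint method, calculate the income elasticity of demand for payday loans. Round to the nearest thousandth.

-0.456

%ΔQ = (288 − 273)/[(273+288)/2] = 15/280.5 ≈ 0.0535.
%ΔI = (65,798 − 74,000)/[(74,000+65,798)/2] = -8202/69899 ≈ -0.1173.
E_I = %ΔQ/%ΔI ≈ -0.456.
E_I < 0: inferior good.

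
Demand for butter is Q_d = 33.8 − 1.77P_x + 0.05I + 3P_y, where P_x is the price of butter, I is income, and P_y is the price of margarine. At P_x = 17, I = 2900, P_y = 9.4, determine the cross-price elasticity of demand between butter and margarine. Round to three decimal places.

0.159

First evaluate Q_d: 33.8 − 1.77(17) + 0.05(2900) + 3(9.4) = 33.8 − 30.09 + 145 + 28.2 = 176.91.
∂Q_d/∂P_y = +3, so E_xy = 3·(9.4/176.91) ≈ 0.159.
E_xy > 0: the goods are substitutes.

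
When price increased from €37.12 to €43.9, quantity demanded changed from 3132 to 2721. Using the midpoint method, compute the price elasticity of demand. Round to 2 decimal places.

%Δq = (2721 − 3132)/[(3132 + 2721)/2] = -411/2926.5 ≈ -0.1404.
%ΔP = (43.9 − 37.12)/[(37.12 + 43.9)/2] = 6.78/40.51 ≈ 0.1674.
Arc elasticity E = %Δq/%ΔP ≈ -0.1404/0.1674 ≈ -0.84.
|E| < 1: demand is inelastic over this range.

-0.84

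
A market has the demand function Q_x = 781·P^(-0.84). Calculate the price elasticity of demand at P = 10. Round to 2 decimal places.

For a Cobb–Douglas (constant-elasticity) form Q_x = A·P^α·…, the elasticity with respect to P equals the exponent α at every point.
Here the exponent on P is -0.84, so the price elasticity of demand is -0.84.

-0.84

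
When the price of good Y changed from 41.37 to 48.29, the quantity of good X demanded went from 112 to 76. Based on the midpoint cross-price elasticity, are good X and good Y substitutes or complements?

%ΔQ_x = (76 − 112)/[(112+76)/2] = -36/94 ≈ -0.3830.
%ΔP_y = (48.29 − 41.37)/[(41.37+48.29)/2] ≈ 0.1544.
E_xy = -0.3830/0.1544 ≈ -2.481.
E_xy < 0, so the goods are complements.

complements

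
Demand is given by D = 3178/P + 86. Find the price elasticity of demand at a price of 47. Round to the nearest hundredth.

-0.44

At P = 47, D = 153.617.
dD/dP = −3178/P² = −1.4387.
Point elasticity E = (dD/dP)·(P/D) = -1.4387 × 47/153.617 ≈ -0.44.
|E| < 1, so demand is inelastic at this price.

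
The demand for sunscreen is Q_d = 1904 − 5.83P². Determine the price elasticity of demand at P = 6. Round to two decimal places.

-0.25

At P = 6, Q_d = 1694.12.
dQ_d/dP = −2·5.83·P = −69.96.
Point elasticity E = (dQ_d/dP)·(P/Q_d) = -69.96 × 6/1694.12 ≈ -0.25.
|E| < 1, so demand is inelastic at this price.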